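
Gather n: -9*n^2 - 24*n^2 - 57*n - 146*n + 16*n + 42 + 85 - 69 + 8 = -33*n^2 - 187*n + 66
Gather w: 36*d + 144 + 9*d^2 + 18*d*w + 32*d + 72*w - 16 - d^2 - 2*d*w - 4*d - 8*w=8*d^2 + 64*d + w*(16*d + 64) + 128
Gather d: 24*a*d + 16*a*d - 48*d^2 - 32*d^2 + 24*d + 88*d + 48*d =-80*d^2 + d*(40*a + 160)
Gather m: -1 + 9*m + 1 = 9*m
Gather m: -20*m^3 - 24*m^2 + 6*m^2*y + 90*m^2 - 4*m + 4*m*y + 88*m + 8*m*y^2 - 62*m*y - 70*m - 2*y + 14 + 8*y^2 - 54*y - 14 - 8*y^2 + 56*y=-20*m^3 + m^2*(6*y + 66) + m*(8*y^2 - 58*y + 14)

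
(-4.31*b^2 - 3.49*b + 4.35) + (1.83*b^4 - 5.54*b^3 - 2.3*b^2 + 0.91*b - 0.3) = 1.83*b^4 - 5.54*b^3 - 6.61*b^2 - 2.58*b + 4.05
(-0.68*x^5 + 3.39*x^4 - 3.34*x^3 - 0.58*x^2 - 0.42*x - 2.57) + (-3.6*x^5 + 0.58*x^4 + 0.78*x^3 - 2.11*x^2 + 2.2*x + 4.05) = -4.28*x^5 + 3.97*x^4 - 2.56*x^3 - 2.69*x^2 + 1.78*x + 1.48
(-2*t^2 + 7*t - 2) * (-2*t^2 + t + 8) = 4*t^4 - 16*t^3 - 5*t^2 + 54*t - 16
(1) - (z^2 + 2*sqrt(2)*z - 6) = -z^2 - 2*sqrt(2)*z + 7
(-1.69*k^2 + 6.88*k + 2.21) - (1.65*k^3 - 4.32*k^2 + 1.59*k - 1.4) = -1.65*k^3 + 2.63*k^2 + 5.29*k + 3.61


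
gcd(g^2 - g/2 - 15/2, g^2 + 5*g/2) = g + 5/2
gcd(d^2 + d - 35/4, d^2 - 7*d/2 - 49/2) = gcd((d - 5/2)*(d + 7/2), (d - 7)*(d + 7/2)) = d + 7/2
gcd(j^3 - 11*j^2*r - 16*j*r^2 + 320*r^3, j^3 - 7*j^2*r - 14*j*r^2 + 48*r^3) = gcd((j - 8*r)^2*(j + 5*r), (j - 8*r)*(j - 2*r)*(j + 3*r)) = -j + 8*r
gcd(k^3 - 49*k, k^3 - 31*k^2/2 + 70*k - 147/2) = k - 7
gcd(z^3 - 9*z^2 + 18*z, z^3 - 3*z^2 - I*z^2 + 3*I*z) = z^2 - 3*z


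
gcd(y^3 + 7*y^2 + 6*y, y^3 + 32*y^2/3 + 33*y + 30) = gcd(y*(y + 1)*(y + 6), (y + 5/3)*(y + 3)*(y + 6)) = y + 6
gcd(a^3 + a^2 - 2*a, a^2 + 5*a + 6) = a + 2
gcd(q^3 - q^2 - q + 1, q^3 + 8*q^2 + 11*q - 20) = q - 1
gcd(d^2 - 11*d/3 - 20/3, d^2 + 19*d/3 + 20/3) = d + 4/3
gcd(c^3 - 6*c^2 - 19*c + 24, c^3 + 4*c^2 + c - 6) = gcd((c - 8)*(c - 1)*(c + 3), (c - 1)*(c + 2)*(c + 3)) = c^2 + 2*c - 3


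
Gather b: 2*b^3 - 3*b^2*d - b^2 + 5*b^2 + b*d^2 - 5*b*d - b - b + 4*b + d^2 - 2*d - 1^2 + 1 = 2*b^3 + b^2*(4 - 3*d) + b*(d^2 - 5*d + 2) + d^2 - 2*d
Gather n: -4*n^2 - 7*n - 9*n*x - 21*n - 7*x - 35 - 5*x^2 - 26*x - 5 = -4*n^2 + n*(-9*x - 28) - 5*x^2 - 33*x - 40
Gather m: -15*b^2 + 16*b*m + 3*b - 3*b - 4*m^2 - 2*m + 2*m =-15*b^2 + 16*b*m - 4*m^2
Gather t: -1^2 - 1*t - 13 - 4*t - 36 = -5*t - 50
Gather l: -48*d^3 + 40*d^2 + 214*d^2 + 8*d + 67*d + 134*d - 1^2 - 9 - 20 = -48*d^3 + 254*d^2 + 209*d - 30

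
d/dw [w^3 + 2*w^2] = w*(3*w + 4)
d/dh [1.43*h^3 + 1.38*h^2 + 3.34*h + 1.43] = 4.29*h^2 + 2.76*h + 3.34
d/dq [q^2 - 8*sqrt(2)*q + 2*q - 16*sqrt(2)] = 2*q - 8*sqrt(2) + 2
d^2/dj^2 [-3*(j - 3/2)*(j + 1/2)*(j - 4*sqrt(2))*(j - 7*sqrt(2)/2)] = -36*j^2 + 18*j + 135*sqrt(2)*j - 327/2 - 45*sqrt(2)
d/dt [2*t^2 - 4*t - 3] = 4*t - 4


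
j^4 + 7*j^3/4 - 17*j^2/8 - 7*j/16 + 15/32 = (j - 3/4)*(j - 1/2)*(j + 1/2)*(j + 5/2)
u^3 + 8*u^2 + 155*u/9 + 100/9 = (u + 4/3)*(u + 5/3)*(u + 5)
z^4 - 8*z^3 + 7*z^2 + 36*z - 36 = (z - 6)*(z - 3)*(z - 1)*(z + 2)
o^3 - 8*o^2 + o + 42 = (o - 7)*(o - 3)*(o + 2)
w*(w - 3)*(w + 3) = w^3 - 9*w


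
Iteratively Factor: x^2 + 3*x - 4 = (x + 4)*(x - 1)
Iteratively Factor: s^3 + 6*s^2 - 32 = (s + 4)*(s^2 + 2*s - 8) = (s + 4)^2*(s - 2)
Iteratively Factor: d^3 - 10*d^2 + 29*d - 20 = (d - 4)*(d^2 - 6*d + 5) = (d - 5)*(d - 4)*(d - 1)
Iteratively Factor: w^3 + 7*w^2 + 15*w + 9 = (w + 3)*(w^2 + 4*w + 3) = (w + 3)^2*(w + 1)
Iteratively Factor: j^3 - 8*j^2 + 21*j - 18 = (j - 3)*(j^2 - 5*j + 6) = (j - 3)*(j - 2)*(j - 3)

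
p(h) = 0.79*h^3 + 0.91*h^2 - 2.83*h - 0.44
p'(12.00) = 360.29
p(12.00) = 1461.76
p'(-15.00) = 503.12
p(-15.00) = -2419.49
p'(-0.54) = -3.12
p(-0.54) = 1.23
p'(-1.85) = 1.91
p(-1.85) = 2.91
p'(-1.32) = -1.10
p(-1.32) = 3.06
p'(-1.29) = -1.23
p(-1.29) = 3.03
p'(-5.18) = 51.34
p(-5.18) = -71.17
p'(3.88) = 39.91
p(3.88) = 48.42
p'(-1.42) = -0.64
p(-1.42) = 3.15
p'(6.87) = 121.53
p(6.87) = 279.22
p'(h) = 2.37*h^2 + 1.82*h - 2.83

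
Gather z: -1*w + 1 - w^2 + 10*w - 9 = -w^2 + 9*w - 8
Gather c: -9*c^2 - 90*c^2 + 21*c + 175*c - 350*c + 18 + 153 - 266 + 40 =-99*c^2 - 154*c - 55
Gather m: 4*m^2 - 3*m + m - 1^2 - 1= 4*m^2 - 2*m - 2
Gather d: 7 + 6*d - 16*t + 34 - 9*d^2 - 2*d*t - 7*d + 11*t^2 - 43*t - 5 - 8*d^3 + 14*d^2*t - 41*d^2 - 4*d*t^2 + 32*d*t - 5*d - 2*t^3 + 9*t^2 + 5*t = -8*d^3 + d^2*(14*t - 50) + d*(-4*t^2 + 30*t - 6) - 2*t^3 + 20*t^2 - 54*t + 36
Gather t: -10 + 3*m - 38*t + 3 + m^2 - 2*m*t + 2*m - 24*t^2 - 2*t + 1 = m^2 + 5*m - 24*t^2 + t*(-2*m - 40) - 6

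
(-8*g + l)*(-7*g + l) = 56*g^2 - 15*g*l + l^2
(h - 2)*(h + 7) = h^2 + 5*h - 14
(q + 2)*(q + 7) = q^2 + 9*q + 14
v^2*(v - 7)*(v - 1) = v^4 - 8*v^3 + 7*v^2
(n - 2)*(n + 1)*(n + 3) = n^3 + 2*n^2 - 5*n - 6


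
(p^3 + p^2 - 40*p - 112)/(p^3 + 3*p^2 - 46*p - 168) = (p + 4)/(p + 6)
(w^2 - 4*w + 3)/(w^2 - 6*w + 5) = (w - 3)/(w - 5)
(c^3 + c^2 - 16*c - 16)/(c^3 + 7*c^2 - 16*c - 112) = (c + 1)/(c + 7)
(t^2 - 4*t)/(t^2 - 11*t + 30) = t*(t - 4)/(t^2 - 11*t + 30)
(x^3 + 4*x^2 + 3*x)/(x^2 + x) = x + 3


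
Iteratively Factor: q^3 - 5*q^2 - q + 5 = (q - 1)*(q^2 - 4*q - 5) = (q - 5)*(q - 1)*(q + 1)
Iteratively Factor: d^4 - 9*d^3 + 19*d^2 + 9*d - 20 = (d - 1)*(d^3 - 8*d^2 + 11*d + 20) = (d - 4)*(d - 1)*(d^2 - 4*d - 5) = (d - 5)*(d - 4)*(d - 1)*(d + 1)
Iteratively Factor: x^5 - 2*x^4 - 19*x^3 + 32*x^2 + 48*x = (x + 1)*(x^4 - 3*x^3 - 16*x^2 + 48*x) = x*(x + 1)*(x^3 - 3*x^2 - 16*x + 48) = x*(x - 4)*(x + 1)*(x^2 + x - 12) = x*(x - 4)*(x + 1)*(x + 4)*(x - 3)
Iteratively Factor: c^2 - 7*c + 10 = (c - 2)*(c - 5)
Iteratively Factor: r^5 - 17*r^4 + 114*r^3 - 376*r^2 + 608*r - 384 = (r - 4)*(r^4 - 13*r^3 + 62*r^2 - 128*r + 96) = (r - 4)*(r - 2)*(r^3 - 11*r^2 + 40*r - 48) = (r - 4)*(r - 3)*(r - 2)*(r^2 - 8*r + 16) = (r - 4)^2*(r - 3)*(r - 2)*(r - 4)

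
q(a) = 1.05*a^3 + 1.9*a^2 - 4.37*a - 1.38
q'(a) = 3.15*a^2 + 3.8*a - 4.37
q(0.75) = -3.15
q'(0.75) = 0.25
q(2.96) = 29.56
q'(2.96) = 34.48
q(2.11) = 7.72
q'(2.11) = 17.67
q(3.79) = 66.51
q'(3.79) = 55.28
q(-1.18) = 4.70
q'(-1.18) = -4.47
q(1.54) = 0.23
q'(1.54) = 8.95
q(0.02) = -1.47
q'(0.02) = -4.29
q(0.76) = -3.14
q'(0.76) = 0.34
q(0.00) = -1.38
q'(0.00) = -4.37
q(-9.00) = -573.60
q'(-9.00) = 216.58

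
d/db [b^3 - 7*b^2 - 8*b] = 3*b^2 - 14*b - 8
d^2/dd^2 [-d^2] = -2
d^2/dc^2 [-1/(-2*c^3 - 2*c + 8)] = (-3*c*(c^3 + c - 4) + (3*c^2 + 1)^2)/(c^3 + c - 4)^3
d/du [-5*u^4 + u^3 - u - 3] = -20*u^3 + 3*u^2 - 1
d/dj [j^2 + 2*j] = 2*j + 2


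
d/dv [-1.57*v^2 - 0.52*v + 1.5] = -3.14*v - 0.52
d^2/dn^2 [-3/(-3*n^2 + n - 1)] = 6*(-9*n^2 + 3*n + (6*n - 1)^2 - 3)/(3*n^2 - n + 1)^3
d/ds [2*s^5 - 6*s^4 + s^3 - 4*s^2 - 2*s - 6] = 10*s^4 - 24*s^3 + 3*s^2 - 8*s - 2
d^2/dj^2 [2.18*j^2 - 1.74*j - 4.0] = 4.36000000000000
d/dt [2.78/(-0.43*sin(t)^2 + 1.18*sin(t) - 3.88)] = (2.3908*sin(t) - 3.2804)*cos(t)/(0.43*sin(t)^2 - 1.18*sin(t) + 3.88)^2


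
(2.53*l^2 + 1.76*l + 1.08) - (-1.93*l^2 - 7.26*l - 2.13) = 4.46*l^2 + 9.02*l + 3.21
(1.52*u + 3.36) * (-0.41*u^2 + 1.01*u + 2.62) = -0.6232*u^3 + 0.1576*u^2 + 7.376*u + 8.8032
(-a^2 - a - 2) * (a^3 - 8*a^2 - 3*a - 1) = -a^5 + 7*a^4 + 9*a^3 + 20*a^2 + 7*a + 2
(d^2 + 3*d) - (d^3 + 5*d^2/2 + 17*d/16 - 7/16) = -d^3 - 3*d^2/2 + 31*d/16 + 7/16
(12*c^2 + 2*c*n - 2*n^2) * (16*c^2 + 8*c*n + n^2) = 192*c^4 + 128*c^3*n - 4*c^2*n^2 - 14*c*n^3 - 2*n^4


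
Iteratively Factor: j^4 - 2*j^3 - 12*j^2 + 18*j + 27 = (j - 3)*(j^3 + j^2 - 9*j - 9) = (j - 3)^2*(j^2 + 4*j + 3) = (j - 3)^2*(j + 3)*(j + 1)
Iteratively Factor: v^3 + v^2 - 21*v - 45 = (v - 5)*(v^2 + 6*v + 9) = (v - 5)*(v + 3)*(v + 3)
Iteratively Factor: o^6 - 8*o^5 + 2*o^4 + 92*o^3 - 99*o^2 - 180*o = (o + 3)*(o^5 - 11*o^4 + 35*o^3 - 13*o^2 - 60*o) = (o - 4)*(o + 3)*(o^4 - 7*o^3 + 7*o^2 + 15*o) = (o - 4)*(o - 3)*(o + 3)*(o^3 - 4*o^2 - 5*o) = o*(o - 4)*(o - 3)*(o + 3)*(o^2 - 4*o - 5) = o*(o - 5)*(o - 4)*(o - 3)*(o + 3)*(o + 1)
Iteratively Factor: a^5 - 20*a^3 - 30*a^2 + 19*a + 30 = (a + 2)*(a^4 - 2*a^3 - 16*a^2 + 2*a + 15) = (a + 1)*(a + 2)*(a^3 - 3*a^2 - 13*a + 15) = (a - 5)*(a + 1)*(a + 2)*(a^2 + 2*a - 3) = (a - 5)*(a - 1)*(a + 1)*(a + 2)*(a + 3)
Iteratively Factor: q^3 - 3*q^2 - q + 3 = (q + 1)*(q^2 - 4*q + 3) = (q - 1)*(q + 1)*(q - 3)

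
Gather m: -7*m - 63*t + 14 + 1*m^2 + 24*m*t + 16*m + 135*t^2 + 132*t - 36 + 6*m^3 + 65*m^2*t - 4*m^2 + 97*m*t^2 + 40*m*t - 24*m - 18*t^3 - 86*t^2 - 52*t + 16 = 6*m^3 + m^2*(65*t - 3) + m*(97*t^2 + 64*t - 15) - 18*t^3 + 49*t^2 + 17*t - 6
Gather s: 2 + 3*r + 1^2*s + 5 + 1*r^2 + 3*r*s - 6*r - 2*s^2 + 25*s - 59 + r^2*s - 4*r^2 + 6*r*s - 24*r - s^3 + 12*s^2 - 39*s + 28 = -3*r^2 - 27*r - s^3 + 10*s^2 + s*(r^2 + 9*r - 13) - 24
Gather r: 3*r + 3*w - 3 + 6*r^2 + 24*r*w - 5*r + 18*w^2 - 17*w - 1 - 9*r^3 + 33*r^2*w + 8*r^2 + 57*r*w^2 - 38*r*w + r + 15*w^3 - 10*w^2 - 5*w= -9*r^3 + r^2*(33*w + 14) + r*(57*w^2 - 14*w - 1) + 15*w^3 + 8*w^2 - 19*w - 4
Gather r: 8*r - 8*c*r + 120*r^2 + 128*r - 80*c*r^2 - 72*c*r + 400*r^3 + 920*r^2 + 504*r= 400*r^3 + r^2*(1040 - 80*c) + r*(640 - 80*c)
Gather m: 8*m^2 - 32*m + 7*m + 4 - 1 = 8*m^2 - 25*m + 3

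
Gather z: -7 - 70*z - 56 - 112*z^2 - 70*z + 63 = -112*z^2 - 140*z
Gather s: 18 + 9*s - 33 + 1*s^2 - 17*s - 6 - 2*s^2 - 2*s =-s^2 - 10*s - 21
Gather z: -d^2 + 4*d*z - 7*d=-d^2 + 4*d*z - 7*d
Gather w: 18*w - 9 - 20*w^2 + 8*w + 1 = -20*w^2 + 26*w - 8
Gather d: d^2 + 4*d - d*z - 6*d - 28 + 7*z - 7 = d^2 + d*(-z - 2) + 7*z - 35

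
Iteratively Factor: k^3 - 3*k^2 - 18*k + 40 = (k - 2)*(k^2 - k - 20) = (k - 2)*(k + 4)*(k - 5)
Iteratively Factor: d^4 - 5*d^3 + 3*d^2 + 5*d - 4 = (d - 4)*(d^3 - d^2 - d + 1) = (d - 4)*(d + 1)*(d^2 - 2*d + 1) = (d - 4)*(d - 1)*(d + 1)*(d - 1)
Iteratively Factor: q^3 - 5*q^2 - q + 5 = (q - 5)*(q^2 - 1) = (q - 5)*(q + 1)*(q - 1)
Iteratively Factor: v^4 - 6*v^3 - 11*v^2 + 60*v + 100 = (v - 5)*(v^3 - v^2 - 16*v - 20) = (v - 5)*(v + 2)*(v^2 - 3*v - 10) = (v - 5)^2*(v + 2)*(v + 2)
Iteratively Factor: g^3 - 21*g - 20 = (g + 1)*(g^2 - g - 20) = (g + 1)*(g + 4)*(g - 5)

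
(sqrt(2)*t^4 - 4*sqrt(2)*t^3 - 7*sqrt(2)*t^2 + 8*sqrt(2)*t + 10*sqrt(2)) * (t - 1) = sqrt(2)*t^5 - 5*sqrt(2)*t^4 - 3*sqrt(2)*t^3 + 15*sqrt(2)*t^2 + 2*sqrt(2)*t - 10*sqrt(2)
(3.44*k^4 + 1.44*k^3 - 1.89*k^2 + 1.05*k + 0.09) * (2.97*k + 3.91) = 10.2168*k^5 + 17.7272*k^4 + 0.0171000000000001*k^3 - 4.2714*k^2 + 4.3728*k + 0.3519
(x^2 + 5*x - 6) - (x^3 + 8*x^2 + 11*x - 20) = -x^3 - 7*x^2 - 6*x + 14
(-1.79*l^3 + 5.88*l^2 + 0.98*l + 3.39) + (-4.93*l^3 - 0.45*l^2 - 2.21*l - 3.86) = -6.72*l^3 + 5.43*l^2 - 1.23*l - 0.47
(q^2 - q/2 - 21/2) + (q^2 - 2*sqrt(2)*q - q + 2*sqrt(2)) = 2*q^2 - 2*sqrt(2)*q - 3*q/2 - 21/2 + 2*sqrt(2)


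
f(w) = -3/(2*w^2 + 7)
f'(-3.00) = -0.06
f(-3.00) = -0.12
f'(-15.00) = 0.00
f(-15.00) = -0.00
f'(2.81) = 0.06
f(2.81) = -0.13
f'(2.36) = 0.09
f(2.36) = -0.17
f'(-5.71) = -0.01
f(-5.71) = -0.04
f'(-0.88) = -0.14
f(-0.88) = -0.35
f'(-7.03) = -0.01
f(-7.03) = -0.03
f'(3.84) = 0.03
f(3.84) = -0.08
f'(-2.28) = -0.09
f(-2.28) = -0.17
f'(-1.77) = -0.12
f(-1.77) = -0.23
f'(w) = 12*w/(2*w^2 + 7)^2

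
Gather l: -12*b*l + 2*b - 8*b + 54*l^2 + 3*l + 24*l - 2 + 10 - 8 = -6*b + 54*l^2 + l*(27 - 12*b)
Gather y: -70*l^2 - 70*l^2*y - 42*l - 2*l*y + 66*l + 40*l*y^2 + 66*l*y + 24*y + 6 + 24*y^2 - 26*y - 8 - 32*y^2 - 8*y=-70*l^2 + 24*l + y^2*(40*l - 8) + y*(-70*l^2 + 64*l - 10) - 2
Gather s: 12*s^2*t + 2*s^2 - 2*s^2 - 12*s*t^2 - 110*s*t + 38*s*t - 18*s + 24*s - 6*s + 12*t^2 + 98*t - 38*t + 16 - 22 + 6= 12*s^2*t + s*(-12*t^2 - 72*t) + 12*t^2 + 60*t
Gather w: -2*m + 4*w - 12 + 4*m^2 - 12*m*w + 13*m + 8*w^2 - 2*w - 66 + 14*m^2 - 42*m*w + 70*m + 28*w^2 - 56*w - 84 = 18*m^2 + 81*m + 36*w^2 + w*(-54*m - 54) - 162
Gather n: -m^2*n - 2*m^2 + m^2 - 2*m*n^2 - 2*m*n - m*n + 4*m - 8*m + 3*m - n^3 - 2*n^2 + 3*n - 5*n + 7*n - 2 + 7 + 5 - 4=-m^2 - m - n^3 + n^2*(-2*m - 2) + n*(-m^2 - 3*m + 5) + 6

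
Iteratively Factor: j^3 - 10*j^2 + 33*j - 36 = (j - 3)*(j^2 - 7*j + 12) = (j - 3)^2*(j - 4)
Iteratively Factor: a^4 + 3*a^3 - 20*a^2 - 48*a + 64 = (a + 4)*(a^3 - a^2 - 16*a + 16) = (a - 1)*(a + 4)*(a^2 - 16) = (a - 4)*(a - 1)*(a + 4)*(a + 4)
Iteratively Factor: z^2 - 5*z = (z)*(z - 5)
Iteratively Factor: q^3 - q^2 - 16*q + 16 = (q - 4)*(q^2 + 3*q - 4) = (q - 4)*(q + 4)*(q - 1)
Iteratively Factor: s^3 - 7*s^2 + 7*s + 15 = (s - 5)*(s^2 - 2*s - 3) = (s - 5)*(s - 3)*(s + 1)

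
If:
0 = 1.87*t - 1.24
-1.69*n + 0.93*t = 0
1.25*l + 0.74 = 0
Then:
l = -0.59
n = 0.36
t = 0.66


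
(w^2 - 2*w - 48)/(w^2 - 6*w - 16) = (w + 6)/(w + 2)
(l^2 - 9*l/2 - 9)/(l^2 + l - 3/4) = 2*(l - 6)/(2*l - 1)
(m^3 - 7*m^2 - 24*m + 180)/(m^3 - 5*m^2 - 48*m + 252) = (m + 5)/(m + 7)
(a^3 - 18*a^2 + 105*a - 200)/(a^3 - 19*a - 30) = (a^2 - 13*a + 40)/(a^2 + 5*a + 6)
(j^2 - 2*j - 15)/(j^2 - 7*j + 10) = (j + 3)/(j - 2)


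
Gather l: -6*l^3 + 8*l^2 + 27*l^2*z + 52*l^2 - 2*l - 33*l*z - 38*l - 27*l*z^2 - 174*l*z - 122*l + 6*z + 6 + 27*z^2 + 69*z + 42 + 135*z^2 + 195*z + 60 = -6*l^3 + l^2*(27*z + 60) + l*(-27*z^2 - 207*z - 162) + 162*z^2 + 270*z + 108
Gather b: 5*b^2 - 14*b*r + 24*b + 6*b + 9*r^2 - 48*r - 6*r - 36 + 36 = 5*b^2 + b*(30 - 14*r) + 9*r^2 - 54*r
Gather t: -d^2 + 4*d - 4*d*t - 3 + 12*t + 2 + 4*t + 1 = -d^2 + 4*d + t*(16 - 4*d)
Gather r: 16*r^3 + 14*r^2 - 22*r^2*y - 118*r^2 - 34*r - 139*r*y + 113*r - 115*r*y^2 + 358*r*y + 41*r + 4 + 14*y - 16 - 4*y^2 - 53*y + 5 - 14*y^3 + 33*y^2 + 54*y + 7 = 16*r^3 + r^2*(-22*y - 104) + r*(-115*y^2 + 219*y + 120) - 14*y^3 + 29*y^2 + 15*y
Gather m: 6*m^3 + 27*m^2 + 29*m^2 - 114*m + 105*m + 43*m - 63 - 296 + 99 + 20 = 6*m^3 + 56*m^2 + 34*m - 240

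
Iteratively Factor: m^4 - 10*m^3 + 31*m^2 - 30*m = (m - 2)*(m^3 - 8*m^2 + 15*m) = m*(m - 2)*(m^2 - 8*m + 15) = m*(m - 5)*(m - 2)*(m - 3)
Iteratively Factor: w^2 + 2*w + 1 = (w + 1)*(w + 1)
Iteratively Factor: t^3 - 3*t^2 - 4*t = (t)*(t^2 - 3*t - 4) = t*(t + 1)*(t - 4)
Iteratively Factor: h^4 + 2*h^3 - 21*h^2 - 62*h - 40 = (h + 4)*(h^3 - 2*h^2 - 13*h - 10) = (h + 2)*(h + 4)*(h^2 - 4*h - 5) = (h - 5)*(h + 2)*(h + 4)*(h + 1)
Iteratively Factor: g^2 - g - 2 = (g - 2)*(g + 1)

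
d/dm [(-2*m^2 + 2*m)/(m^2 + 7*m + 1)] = 2*(-8*m^2 - 2*m + 1)/(m^4 + 14*m^3 + 51*m^2 + 14*m + 1)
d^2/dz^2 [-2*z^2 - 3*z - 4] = -4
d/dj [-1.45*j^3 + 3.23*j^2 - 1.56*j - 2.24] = -4.35*j^2 + 6.46*j - 1.56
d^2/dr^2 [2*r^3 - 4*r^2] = 12*r - 8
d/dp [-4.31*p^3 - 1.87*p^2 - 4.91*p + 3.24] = -12.93*p^2 - 3.74*p - 4.91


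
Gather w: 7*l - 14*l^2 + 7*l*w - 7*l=-14*l^2 + 7*l*w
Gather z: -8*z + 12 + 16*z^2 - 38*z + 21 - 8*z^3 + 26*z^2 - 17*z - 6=-8*z^3 + 42*z^2 - 63*z + 27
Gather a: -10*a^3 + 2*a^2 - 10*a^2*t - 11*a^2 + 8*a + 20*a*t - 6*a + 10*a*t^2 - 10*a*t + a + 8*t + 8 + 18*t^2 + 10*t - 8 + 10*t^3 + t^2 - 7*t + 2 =-10*a^3 + a^2*(-10*t - 9) + a*(10*t^2 + 10*t + 3) + 10*t^3 + 19*t^2 + 11*t + 2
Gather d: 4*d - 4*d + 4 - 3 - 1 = 0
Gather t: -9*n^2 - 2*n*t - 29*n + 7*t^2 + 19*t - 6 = -9*n^2 - 29*n + 7*t^2 + t*(19 - 2*n) - 6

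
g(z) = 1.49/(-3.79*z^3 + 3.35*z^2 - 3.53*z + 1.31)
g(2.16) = -0.05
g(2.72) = -0.02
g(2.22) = -0.05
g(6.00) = -0.00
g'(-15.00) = 0.00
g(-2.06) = 0.03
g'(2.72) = 0.03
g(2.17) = -0.05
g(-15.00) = 0.00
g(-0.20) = 0.68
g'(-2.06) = 0.03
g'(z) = 1.49*(11.37*z^2 - 6.7*z + 3.53)/(-3.79*z^3 + 3.35*z^2 - 3.53*z + 1.31)^2 = (16.9413*z^2 - 9.983*z + 5.2597)/(3.79*z^3 - 3.35*z^2 + 3.53*z - 1.31)^2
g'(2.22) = 0.07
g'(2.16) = 0.08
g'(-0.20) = 1.67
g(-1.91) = 0.03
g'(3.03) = 0.02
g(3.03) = -0.02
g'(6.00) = 0.00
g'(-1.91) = 0.04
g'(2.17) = 0.07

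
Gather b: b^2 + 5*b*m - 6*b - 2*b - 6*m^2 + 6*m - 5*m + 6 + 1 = b^2 + b*(5*m - 8) - 6*m^2 + m + 7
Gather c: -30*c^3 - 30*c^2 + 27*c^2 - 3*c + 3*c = -30*c^3 - 3*c^2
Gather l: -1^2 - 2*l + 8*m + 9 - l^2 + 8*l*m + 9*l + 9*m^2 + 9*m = -l^2 + l*(8*m + 7) + 9*m^2 + 17*m + 8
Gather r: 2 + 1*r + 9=r + 11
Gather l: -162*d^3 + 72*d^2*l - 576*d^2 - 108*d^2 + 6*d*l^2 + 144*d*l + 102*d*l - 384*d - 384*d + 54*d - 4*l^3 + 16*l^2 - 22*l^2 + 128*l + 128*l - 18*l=-162*d^3 - 684*d^2 - 714*d - 4*l^3 + l^2*(6*d - 6) + l*(72*d^2 + 246*d + 238)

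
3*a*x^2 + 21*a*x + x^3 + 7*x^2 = x*(3*a + x)*(x + 7)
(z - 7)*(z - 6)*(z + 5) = z^3 - 8*z^2 - 23*z + 210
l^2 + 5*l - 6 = (l - 1)*(l + 6)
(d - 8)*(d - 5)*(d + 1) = d^3 - 12*d^2 + 27*d + 40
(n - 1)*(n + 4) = n^2 + 3*n - 4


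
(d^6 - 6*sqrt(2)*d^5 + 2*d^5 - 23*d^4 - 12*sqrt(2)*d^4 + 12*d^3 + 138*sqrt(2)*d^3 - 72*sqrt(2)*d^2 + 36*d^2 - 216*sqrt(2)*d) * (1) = d^6 - 6*sqrt(2)*d^5 + 2*d^5 - 23*d^4 - 12*sqrt(2)*d^4 + 12*d^3 + 138*sqrt(2)*d^3 - 72*sqrt(2)*d^2 + 36*d^2 - 216*sqrt(2)*d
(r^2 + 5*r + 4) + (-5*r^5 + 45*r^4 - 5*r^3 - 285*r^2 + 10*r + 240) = -5*r^5 + 45*r^4 - 5*r^3 - 284*r^2 + 15*r + 244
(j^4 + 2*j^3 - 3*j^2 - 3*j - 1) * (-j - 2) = -j^5 - 4*j^4 - j^3 + 9*j^2 + 7*j + 2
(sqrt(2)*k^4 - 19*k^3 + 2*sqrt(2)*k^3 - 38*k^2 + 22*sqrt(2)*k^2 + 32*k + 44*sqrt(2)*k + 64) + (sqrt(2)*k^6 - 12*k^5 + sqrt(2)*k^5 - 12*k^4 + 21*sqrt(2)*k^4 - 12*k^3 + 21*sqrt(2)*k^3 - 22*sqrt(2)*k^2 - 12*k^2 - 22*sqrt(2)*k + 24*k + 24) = sqrt(2)*k^6 - 12*k^5 + sqrt(2)*k^5 - 12*k^4 + 22*sqrt(2)*k^4 - 31*k^3 + 23*sqrt(2)*k^3 - 50*k^2 + 22*sqrt(2)*k + 56*k + 88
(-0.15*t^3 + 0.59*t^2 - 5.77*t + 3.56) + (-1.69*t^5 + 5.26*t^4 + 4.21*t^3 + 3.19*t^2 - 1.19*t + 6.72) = -1.69*t^5 + 5.26*t^4 + 4.06*t^3 + 3.78*t^2 - 6.96*t + 10.28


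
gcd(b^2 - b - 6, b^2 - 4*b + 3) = b - 3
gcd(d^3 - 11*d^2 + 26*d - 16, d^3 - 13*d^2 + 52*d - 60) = d - 2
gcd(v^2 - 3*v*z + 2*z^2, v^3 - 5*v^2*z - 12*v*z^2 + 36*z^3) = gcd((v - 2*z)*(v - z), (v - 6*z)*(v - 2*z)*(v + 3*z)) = -v + 2*z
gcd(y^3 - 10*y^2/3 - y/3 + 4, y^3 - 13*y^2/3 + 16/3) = y^2 - y/3 - 4/3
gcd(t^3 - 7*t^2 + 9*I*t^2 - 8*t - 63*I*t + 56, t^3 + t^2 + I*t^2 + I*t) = t + I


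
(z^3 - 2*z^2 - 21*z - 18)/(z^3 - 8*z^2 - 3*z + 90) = (z + 1)/(z - 5)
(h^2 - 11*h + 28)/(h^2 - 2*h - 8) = (h - 7)/(h + 2)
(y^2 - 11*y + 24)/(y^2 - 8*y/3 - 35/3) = 3*(-y^2 + 11*y - 24)/(-3*y^2 + 8*y + 35)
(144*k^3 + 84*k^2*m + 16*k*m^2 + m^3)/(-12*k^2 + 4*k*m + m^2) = (-24*k^2 - 10*k*m - m^2)/(2*k - m)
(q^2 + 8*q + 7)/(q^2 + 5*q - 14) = (q + 1)/(q - 2)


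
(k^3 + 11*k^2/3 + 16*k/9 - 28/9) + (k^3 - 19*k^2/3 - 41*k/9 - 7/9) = 2*k^3 - 8*k^2/3 - 25*k/9 - 35/9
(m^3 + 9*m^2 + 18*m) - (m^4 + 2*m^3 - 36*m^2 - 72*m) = -m^4 - m^3 + 45*m^2 + 90*m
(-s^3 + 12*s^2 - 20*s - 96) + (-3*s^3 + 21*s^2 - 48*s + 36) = -4*s^3 + 33*s^2 - 68*s - 60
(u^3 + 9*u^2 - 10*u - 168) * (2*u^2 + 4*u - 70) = 2*u^5 + 22*u^4 - 54*u^3 - 1006*u^2 + 28*u + 11760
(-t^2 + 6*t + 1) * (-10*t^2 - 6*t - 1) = 10*t^4 - 54*t^3 - 45*t^2 - 12*t - 1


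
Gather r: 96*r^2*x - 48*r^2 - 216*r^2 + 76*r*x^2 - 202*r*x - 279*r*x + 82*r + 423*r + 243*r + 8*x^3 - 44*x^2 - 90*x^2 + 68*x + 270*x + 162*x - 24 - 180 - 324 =r^2*(96*x - 264) + r*(76*x^2 - 481*x + 748) + 8*x^3 - 134*x^2 + 500*x - 528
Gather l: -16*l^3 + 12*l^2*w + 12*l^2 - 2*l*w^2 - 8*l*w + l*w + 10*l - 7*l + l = -16*l^3 + l^2*(12*w + 12) + l*(-2*w^2 - 7*w + 4)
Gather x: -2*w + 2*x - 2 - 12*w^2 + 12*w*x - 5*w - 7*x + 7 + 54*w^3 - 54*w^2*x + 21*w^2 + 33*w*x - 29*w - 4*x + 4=54*w^3 + 9*w^2 - 36*w + x*(-54*w^2 + 45*w - 9) + 9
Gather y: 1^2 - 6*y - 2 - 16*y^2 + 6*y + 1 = -16*y^2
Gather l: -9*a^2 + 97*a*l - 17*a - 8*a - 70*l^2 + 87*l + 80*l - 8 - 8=-9*a^2 - 25*a - 70*l^2 + l*(97*a + 167) - 16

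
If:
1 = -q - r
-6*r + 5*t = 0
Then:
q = -5*t/6 - 1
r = 5*t/6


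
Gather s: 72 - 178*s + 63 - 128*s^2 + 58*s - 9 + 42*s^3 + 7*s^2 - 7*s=42*s^3 - 121*s^2 - 127*s + 126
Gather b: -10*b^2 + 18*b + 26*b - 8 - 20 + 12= -10*b^2 + 44*b - 16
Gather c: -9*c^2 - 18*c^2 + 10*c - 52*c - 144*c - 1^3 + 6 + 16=-27*c^2 - 186*c + 21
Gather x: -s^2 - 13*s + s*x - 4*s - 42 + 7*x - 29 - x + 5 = -s^2 - 17*s + x*(s + 6) - 66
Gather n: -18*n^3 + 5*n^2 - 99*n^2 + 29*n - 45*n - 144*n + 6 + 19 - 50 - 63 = -18*n^3 - 94*n^2 - 160*n - 88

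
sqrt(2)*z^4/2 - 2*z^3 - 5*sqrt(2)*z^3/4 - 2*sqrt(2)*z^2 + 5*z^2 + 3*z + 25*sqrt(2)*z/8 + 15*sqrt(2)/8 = (z - 3)*(z + 1/2)*(z - 5*sqrt(2)/2)*(sqrt(2)*z/2 + 1/2)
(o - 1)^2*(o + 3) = o^3 + o^2 - 5*o + 3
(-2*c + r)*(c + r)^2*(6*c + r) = -12*c^4 - 20*c^3*r - 3*c^2*r^2 + 6*c*r^3 + r^4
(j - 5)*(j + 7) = j^2 + 2*j - 35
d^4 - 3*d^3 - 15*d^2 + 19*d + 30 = (d - 5)*(d - 2)*(d + 1)*(d + 3)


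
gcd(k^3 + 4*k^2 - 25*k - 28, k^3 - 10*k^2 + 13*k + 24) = k + 1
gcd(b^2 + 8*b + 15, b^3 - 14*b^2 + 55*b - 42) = 1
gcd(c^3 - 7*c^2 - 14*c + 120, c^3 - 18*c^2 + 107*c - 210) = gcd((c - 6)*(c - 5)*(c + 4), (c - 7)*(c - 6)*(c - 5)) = c^2 - 11*c + 30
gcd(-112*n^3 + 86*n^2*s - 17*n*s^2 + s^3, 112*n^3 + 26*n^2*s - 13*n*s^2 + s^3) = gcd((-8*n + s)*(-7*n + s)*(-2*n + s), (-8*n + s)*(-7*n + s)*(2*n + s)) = 56*n^2 - 15*n*s + s^2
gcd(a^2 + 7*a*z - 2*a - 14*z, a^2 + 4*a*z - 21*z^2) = a + 7*z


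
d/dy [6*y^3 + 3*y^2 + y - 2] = 18*y^2 + 6*y + 1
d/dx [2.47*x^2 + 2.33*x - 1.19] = 4.94*x + 2.33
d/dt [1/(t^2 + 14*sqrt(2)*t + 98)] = 2*(-t - 7*sqrt(2))/(t^2 + 14*sqrt(2)*t + 98)^2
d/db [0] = 0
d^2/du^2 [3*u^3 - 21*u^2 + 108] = 18*u - 42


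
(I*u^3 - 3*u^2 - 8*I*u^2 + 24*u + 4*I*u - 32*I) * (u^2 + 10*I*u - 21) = I*u^5 - 13*u^4 - 8*I*u^4 + 104*u^3 - 47*I*u^3 + 23*u^2 + 376*I*u^2 - 184*u - 84*I*u + 672*I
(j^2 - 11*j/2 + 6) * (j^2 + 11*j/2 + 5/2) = j^4 - 87*j^2/4 + 77*j/4 + 15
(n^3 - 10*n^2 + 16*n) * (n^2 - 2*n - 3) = n^5 - 12*n^4 + 33*n^3 - 2*n^2 - 48*n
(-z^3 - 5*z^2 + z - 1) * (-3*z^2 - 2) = 3*z^5 + 15*z^4 - z^3 + 13*z^2 - 2*z + 2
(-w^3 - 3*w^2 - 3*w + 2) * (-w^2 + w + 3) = w^5 + 2*w^4 - 3*w^3 - 14*w^2 - 7*w + 6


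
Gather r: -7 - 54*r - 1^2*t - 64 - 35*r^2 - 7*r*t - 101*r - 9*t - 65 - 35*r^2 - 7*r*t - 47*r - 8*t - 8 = -70*r^2 + r*(-14*t - 202) - 18*t - 144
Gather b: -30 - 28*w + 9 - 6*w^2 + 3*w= -6*w^2 - 25*w - 21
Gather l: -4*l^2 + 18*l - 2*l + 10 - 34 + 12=-4*l^2 + 16*l - 12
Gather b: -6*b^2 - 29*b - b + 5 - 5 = -6*b^2 - 30*b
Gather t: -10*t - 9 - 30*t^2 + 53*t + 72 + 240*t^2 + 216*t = 210*t^2 + 259*t + 63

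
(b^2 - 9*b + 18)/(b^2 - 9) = (b - 6)/(b + 3)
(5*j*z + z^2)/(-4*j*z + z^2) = (5*j + z)/(-4*j + z)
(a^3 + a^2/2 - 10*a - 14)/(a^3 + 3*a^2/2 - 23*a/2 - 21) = (a + 2)/(a + 3)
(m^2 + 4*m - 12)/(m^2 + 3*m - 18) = (m - 2)/(m - 3)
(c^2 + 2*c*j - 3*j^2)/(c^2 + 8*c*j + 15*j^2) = (c - j)/(c + 5*j)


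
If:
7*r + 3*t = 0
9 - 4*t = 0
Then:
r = -27/28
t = 9/4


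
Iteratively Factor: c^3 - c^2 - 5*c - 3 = (c + 1)*(c^2 - 2*c - 3) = (c + 1)^2*(c - 3)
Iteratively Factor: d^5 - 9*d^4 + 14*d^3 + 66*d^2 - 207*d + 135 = (d - 3)*(d^4 - 6*d^3 - 4*d^2 + 54*d - 45) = (d - 3)*(d - 1)*(d^3 - 5*d^2 - 9*d + 45) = (d - 3)^2*(d - 1)*(d^2 - 2*d - 15) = (d - 3)^2*(d - 1)*(d + 3)*(d - 5)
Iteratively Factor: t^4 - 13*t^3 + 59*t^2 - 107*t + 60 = (t - 4)*(t^3 - 9*t^2 + 23*t - 15) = (t - 4)*(t - 1)*(t^2 - 8*t + 15) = (t - 4)*(t - 3)*(t - 1)*(t - 5)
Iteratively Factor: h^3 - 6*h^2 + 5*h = (h - 1)*(h^2 - 5*h) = (h - 5)*(h - 1)*(h)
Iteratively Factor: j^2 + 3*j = (j)*(j + 3)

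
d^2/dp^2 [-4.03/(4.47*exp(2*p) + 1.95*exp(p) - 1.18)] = (-4.03*(8.94*exp(p) + 1.95)*(17.88*exp(p) + 3.9)*exp(p) + (72.0564*exp(p) + 7.8585)*(4.47*exp(2*p) + 1.95*exp(p) - 1.18))*exp(p)/(4.47*exp(2*p) + 1.95*exp(p) - 1.18)^3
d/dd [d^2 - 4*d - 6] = 2*d - 4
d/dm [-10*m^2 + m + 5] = 1 - 20*m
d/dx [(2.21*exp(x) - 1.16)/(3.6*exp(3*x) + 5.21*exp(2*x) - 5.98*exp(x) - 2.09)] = (-15.912*exp(3*x) + 1.0139*exp(2*x) + 12.0872*exp(x) - 11.5557)*exp(x)/(12.96*exp(6*x) + 37.512*exp(5*x) - 15.9119*exp(4*x) - 77.3596*exp(3*x) + 13.9826*exp(2*x) + 24.9964*exp(x) + 4.3681)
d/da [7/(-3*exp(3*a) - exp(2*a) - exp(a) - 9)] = (63*exp(2*a) + 14*exp(a) + 7)*exp(a)/(3*exp(3*a) + exp(2*a) + exp(a) + 9)^2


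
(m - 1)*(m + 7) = m^2 + 6*m - 7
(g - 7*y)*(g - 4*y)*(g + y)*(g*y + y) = g^4*y - 10*g^3*y^2 + g^3*y + 17*g^2*y^3 - 10*g^2*y^2 + 28*g*y^4 + 17*g*y^3 + 28*y^4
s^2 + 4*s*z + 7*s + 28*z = (s + 7)*(s + 4*z)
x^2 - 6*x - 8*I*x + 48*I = (x - 6)*(x - 8*I)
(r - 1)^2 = r^2 - 2*r + 1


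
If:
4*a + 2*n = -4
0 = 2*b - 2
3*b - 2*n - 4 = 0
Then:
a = -3/4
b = 1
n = -1/2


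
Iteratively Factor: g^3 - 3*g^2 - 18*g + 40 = (g - 5)*(g^2 + 2*g - 8) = (g - 5)*(g - 2)*(g + 4)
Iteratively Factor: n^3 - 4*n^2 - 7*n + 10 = (n - 1)*(n^2 - 3*n - 10) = (n - 5)*(n - 1)*(n + 2)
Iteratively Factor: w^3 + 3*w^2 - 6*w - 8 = (w + 4)*(w^2 - w - 2) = (w + 1)*(w + 4)*(w - 2)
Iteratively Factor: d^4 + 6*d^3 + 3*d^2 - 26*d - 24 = (d + 4)*(d^3 + 2*d^2 - 5*d - 6) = (d - 2)*(d + 4)*(d^2 + 4*d + 3) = (d - 2)*(d + 1)*(d + 4)*(d + 3)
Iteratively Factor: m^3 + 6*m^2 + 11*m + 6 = (m + 1)*(m^2 + 5*m + 6) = (m + 1)*(m + 3)*(m + 2)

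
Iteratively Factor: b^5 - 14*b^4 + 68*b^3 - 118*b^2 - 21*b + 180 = (b - 3)*(b^4 - 11*b^3 + 35*b^2 - 13*b - 60) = (b - 5)*(b - 3)*(b^3 - 6*b^2 + 5*b + 12) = (b - 5)*(b - 3)^2*(b^2 - 3*b - 4) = (b - 5)*(b - 4)*(b - 3)^2*(b + 1)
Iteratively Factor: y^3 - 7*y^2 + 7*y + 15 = (y + 1)*(y^2 - 8*y + 15) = (y - 5)*(y + 1)*(y - 3)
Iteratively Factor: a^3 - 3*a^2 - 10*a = (a - 5)*(a^2 + 2*a) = (a - 5)*(a + 2)*(a)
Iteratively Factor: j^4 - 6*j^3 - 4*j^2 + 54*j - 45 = (j - 1)*(j^3 - 5*j^2 - 9*j + 45) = (j - 1)*(j + 3)*(j^2 - 8*j + 15) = (j - 3)*(j - 1)*(j + 3)*(j - 5)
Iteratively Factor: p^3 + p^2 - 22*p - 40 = (p + 4)*(p^2 - 3*p - 10) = (p + 2)*(p + 4)*(p - 5)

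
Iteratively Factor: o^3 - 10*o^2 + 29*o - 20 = (o - 1)*(o^2 - 9*o + 20) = (o - 5)*(o - 1)*(o - 4)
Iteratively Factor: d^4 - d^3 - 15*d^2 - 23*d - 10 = (d + 2)*(d^3 - 3*d^2 - 9*d - 5) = (d - 5)*(d + 2)*(d^2 + 2*d + 1) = (d - 5)*(d + 1)*(d + 2)*(d + 1)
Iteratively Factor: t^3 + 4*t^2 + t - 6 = (t - 1)*(t^2 + 5*t + 6) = (t - 1)*(t + 3)*(t + 2)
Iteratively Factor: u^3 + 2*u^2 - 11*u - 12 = (u - 3)*(u^2 + 5*u + 4) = (u - 3)*(u + 1)*(u + 4)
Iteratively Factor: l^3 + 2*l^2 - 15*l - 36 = (l + 3)*(l^2 - l - 12) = (l - 4)*(l + 3)*(l + 3)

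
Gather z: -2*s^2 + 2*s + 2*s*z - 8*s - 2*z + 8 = -2*s^2 - 6*s + z*(2*s - 2) + 8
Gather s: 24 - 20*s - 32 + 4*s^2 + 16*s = 4*s^2 - 4*s - 8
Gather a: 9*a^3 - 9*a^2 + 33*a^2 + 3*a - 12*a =9*a^3 + 24*a^2 - 9*a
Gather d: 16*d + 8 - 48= 16*d - 40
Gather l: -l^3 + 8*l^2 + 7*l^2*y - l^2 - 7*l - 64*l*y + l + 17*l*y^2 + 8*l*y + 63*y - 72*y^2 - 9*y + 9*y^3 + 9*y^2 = -l^3 + l^2*(7*y + 7) + l*(17*y^2 - 56*y - 6) + 9*y^3 - 63*y^2 + 54*y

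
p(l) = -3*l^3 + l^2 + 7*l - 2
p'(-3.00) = -80.00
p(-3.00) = 67.00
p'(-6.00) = -329.00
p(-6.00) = 640.00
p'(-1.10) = -6.09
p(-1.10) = -4.50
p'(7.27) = -454.14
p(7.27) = -1050.98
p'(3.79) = -114.70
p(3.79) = -124.43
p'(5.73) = -277.04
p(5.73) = -493.45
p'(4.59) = -173.43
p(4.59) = -238.91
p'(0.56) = 5.30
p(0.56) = 1.71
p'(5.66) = -270.00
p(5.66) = -474.31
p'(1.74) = -16.77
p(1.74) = -2.60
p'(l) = -9*l^2 + 2*l + 7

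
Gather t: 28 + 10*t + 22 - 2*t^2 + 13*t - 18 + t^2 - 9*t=-t^2 + 14*t + 32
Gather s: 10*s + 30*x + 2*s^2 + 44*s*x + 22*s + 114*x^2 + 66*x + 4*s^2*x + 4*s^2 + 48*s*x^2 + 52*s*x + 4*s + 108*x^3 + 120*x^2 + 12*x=s^2*(4*x + 6) + s*(48*x^2 + 96*x + 36) + 108*x^3 + 234*x^2 + 108*x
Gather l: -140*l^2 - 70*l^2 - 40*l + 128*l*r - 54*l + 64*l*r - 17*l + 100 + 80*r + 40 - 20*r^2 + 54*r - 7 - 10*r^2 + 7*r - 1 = -210*l^2 + l*(192*r - 111) - 30*r^2 + 141*r + 132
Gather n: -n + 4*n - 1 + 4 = 3*n + 3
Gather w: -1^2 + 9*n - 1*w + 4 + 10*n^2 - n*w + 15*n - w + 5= 10*n^2 + 24*n + w*(-n - 2) + 8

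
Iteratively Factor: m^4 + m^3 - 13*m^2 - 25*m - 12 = (m + 1)*(m^3 - 13*m - 12) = (m + 1)^2*(m^2 - m - 12) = (m - 4)*(m + 1)^2*(m + 3)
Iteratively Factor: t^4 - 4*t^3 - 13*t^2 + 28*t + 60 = (t + 2)*(t^3 - 6*t^2 - t + 30) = (t - 5)*(t + 2)*(t^2 - t - 6) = (t - 5)*(t - 3)*(t + 2)*(t + 2)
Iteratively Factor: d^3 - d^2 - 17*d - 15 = (d - 5)*(d^2 + 4*d + 3) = (d - 5)*(d + 3)*(d + 1)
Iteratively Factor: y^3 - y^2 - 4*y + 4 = (y - 2)*(y^2 + y - 2) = (y - 2)*(y + 2)*(y - 1)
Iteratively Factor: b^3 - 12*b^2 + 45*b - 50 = (b - 2)*(b^2 - 10*b + 25) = (b - 5)*(b - 2)*(b - 5)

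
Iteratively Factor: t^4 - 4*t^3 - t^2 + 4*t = (t)*(t^3 - 4*t^2 - t + 4) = t*(t + 1)*(t^2 - 5*t + 4) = t*(t - 4)*(t + 1)*(t - 1)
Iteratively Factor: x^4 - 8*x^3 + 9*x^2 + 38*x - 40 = (x - 5)*(x^3 - 3*x^2 - 6*x + 8) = (x - 5)*(x - 4)*(x^2 + x - 2) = (x - 5)*(x - 4)*(x + 2)*(x - 1)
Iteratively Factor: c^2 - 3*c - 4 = (c + 1)*(c - 4)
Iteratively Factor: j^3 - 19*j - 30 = (j + 2)*(j^2 - 2*j - 15) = (j + 2)*(j + 3)*(j - 5)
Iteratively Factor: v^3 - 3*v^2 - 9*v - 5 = (v + 1)*(v^2 - 4*v - 5) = (v + 1)^2*(v - 5)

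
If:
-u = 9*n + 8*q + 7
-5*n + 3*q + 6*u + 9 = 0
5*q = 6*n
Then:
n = -33/113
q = -198/565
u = -886/565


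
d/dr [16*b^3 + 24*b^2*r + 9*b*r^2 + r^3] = 24*b^2 + 18*b*r + 3*r^2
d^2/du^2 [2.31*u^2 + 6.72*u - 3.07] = 4.62000000000000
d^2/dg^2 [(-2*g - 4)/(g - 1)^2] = 4*(-g - 8)/(g - 1)^4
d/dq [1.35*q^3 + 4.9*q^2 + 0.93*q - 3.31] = 4.05*q^2 + 9.8*q + 0.93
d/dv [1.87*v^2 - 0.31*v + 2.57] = 3.74*v - 0.31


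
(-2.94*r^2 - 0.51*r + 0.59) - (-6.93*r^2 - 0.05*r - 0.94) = 3.99*r^2 - 0.46*r + 1.53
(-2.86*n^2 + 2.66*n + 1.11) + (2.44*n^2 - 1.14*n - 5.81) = -0.42*n^2 + 1.52*n - 4.7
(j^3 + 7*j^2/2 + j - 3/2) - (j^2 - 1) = j^3 + 5*j^2/2 + j - 1/2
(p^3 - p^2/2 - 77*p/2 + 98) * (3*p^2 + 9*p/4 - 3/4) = 3*p^5 + 3*p^4/4 - 939*p^3/8 + 831*p^2/4 + 1995*p/8 - 147/2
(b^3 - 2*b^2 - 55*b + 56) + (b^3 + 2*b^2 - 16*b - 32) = 2*b^3 - 71*b + 24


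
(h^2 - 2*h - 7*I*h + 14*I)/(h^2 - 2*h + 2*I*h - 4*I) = (h - 7*I)/(h + 2*I)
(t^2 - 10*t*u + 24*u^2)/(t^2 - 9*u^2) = (t^2 - 10*t*u + 24*u^2)/(t^2 - 9*u^2)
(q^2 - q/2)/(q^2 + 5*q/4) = 2*(2*q - 1)/(4*q + 5)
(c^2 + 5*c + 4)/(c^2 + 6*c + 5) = (c + 4)/(c + 5)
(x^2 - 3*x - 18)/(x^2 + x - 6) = (x - 6)/(x - 2)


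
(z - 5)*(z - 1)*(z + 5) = z^3 - z^2 - 25*z + 25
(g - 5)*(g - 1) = g^2 - 6*g + 5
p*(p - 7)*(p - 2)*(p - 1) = p^4 - 10*p^3 + 23*p^2 - 14*p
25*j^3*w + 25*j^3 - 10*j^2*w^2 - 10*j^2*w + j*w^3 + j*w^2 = (-5*j + w)^2*(j*w + j)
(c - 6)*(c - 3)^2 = c^3 - 12*c^2 + 45*c - 54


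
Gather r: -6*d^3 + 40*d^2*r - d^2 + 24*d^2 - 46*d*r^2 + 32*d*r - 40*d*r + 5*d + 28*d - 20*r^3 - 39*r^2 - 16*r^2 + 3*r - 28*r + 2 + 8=-6*d^3 + 23*d^2 + 33*d - 20*r^3 + r^2*(-46*d - 55) + r*(40*d^2 - 8*d - 25) + 10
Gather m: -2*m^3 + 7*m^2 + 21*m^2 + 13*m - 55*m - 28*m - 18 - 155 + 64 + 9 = -2*m^3 + 28*m^2 - 70*m - 100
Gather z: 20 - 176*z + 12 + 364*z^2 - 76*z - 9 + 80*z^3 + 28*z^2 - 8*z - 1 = 80*z^3 + 392*z^2 - 260*z + 22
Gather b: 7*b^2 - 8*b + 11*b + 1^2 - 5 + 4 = 7*b^2 + 3*b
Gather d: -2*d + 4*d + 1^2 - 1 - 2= 2*d - 2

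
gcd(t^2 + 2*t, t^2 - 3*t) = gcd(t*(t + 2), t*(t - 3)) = t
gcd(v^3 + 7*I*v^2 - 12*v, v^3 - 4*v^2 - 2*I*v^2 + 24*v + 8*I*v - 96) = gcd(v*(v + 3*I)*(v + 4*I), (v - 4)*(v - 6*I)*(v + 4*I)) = v + 4*I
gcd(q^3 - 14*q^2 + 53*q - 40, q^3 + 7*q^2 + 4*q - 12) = q - 1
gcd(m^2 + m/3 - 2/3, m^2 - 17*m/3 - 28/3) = 1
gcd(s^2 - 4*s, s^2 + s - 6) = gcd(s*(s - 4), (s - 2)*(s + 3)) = 1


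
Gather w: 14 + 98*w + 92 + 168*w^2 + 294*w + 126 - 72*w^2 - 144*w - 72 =96*w^2 + 248*w + 160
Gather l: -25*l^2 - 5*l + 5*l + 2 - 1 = 1 - 25*l^2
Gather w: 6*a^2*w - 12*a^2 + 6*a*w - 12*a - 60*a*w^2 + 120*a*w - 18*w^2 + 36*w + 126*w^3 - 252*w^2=-12*a^2 - 12*a + 126*w^3 + w^2*(-60*a - 270) + w*(6*a^2 + 126*a + 36)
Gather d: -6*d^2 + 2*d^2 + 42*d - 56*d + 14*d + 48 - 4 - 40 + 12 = 16 - 4*d^2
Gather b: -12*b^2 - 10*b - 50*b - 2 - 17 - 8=-12*b^2 - 60*b - 27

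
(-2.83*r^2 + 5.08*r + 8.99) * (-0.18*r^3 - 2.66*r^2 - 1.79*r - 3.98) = 0.5094*r^5 + 6.6134*r^4 - 10.0653*r^3 - 21.7432*r^2 - 36.3105*r - 35.7802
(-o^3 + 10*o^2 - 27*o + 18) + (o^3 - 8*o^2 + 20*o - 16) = 2*o^2 - 7*o + 2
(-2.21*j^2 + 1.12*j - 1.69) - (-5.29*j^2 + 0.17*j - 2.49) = 3.08*j^2 + 0.95*j + 0.8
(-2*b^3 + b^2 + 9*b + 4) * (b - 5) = -2*b^4 + 11*b^3 + 4*b^2 - 41*b - 20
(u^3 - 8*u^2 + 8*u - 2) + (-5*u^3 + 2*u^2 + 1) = -4*u^3 - 6*u^2 + 8*u - 1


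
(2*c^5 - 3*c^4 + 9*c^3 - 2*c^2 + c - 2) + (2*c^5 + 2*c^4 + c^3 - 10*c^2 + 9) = 4*c^5 - c^4 + 10*c^3 - 12*c^2 + c + 7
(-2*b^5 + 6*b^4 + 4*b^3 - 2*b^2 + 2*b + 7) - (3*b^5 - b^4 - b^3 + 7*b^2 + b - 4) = -5*b^5 + 7*b^4 + 5*b^3 - 9*b^2 + b + 11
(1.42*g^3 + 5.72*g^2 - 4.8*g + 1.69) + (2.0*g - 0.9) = 1.42*g^3 + 5.72*g^2 - 2.8*g + 0.79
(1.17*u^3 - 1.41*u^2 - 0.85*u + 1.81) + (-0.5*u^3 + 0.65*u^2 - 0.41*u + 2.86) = 0.67*u^3 - 0.76*u^2 - 1.26*u + 4.67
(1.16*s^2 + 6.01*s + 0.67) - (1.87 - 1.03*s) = 1.16*s^2 + 7.04*s - 1.2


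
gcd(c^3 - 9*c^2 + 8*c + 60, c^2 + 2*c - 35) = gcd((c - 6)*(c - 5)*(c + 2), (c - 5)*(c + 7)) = c - 5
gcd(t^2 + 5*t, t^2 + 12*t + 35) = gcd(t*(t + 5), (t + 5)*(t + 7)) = t + 5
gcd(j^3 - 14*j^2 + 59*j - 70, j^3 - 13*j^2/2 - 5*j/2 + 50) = j - 5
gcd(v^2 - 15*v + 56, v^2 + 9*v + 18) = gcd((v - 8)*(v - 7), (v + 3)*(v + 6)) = 1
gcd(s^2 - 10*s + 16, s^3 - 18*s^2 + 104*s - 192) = s - 8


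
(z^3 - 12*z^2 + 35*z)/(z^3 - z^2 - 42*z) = (z - 5)/(z + 6)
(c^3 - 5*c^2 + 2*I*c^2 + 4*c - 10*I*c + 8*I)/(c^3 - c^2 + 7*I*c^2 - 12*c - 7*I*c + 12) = (c^2 + 2*c*(-2 + I) - 8*I)/(c^2 + 7*I*c - 12)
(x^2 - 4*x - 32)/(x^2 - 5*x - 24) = (x + 4)/(x + 3)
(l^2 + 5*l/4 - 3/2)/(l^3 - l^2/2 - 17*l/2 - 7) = (4*l - 3)/(2*(2*l^2 - 5*l - 7))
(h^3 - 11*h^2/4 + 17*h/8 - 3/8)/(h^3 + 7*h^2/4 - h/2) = (2*h^2 - 5*h + 3)/(2*h*(h + 2))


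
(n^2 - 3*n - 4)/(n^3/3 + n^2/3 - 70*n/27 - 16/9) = 27*(n^2 - 3*n - 4)/(9*n^3 + 9*n^2 - 70*n - 48)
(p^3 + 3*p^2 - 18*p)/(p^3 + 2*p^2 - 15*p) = (p + 6)/(p + 5)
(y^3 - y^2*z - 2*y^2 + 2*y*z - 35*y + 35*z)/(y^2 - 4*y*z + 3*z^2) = (y^2 - 2*y - 35)/(y - 3*z)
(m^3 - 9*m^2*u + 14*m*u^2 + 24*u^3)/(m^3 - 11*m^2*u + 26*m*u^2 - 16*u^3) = (m^3 - 9*m^2*u + 14*m*u^2 + 24*u^3)/(m^3 - 11*m^2*u + 26*m*u^2 - 16*u^3)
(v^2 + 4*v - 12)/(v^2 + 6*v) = (v - 2)/v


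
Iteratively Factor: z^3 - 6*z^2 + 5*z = (z)*(z^2 - 6*z + 5) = z*(z - 5)*(z - 1)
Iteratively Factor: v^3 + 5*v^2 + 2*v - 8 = (v - 1)*(v^2 + 6*v + 8) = (v - 1)*(v + 2)*(v + 4)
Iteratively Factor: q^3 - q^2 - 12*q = (q)*(q^2 - q - 12) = q*(q + 3)*(q - 4)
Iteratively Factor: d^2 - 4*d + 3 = (d - 1)*(d - 3)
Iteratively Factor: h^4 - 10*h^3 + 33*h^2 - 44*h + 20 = (h - 2)*(h^3 - 8*h^2 + 17*h - 10) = (h - 2)*(h - 1)*(h^2 - 7*h + 10) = (h - 5)*(h - 2)*(h - 1)*(h - 2)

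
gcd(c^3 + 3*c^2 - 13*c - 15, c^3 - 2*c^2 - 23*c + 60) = c^2 + 2*c - 15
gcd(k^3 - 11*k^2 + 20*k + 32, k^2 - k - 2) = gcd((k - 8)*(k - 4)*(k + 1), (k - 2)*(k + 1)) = k + 1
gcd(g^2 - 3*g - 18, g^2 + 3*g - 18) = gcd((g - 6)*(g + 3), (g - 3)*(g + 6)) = 1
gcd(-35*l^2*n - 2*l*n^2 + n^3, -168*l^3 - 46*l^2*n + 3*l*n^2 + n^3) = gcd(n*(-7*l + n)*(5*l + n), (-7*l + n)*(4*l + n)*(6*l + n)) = 7*l - n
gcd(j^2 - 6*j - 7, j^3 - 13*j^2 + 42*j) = j - 7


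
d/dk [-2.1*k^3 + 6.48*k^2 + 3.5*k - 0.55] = -6.3*k^2 + 12.96*k + 3.5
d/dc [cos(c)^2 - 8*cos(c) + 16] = 2*(4 - cos(c))*sin(c)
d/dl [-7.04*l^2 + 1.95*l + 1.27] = 1.95 - 14.08*l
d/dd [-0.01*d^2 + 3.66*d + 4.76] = 3.66 - 0.02*d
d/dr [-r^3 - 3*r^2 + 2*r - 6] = -3*r^2 - 6*r + 2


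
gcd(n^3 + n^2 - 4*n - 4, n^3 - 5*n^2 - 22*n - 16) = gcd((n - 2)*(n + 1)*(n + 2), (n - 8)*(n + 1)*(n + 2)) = n^2 + 3*n + 2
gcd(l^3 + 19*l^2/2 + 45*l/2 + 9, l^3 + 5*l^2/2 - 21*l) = l + 6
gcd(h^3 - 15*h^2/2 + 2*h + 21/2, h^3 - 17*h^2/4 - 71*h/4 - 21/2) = h - 7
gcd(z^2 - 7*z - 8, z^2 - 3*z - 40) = z - 8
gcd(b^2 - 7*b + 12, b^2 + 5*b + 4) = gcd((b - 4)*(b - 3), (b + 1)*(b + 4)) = 1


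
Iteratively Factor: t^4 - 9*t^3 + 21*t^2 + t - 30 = (t + 1)*(t^3 - 10*t^2 + 31*t - 30) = (t - 5)*(t + 1)*(t^2 - 5*t + 6) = (t - 5)*(t - 2)*(t + 1)*(t - 3)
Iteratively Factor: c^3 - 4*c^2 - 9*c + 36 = (c - 4)*(c^2 - 9) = (c - 4)*(c - 3)*(c + 3)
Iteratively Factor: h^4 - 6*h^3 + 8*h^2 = (h - 2)*(h^3 - 4*h^2) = h*(h - 2)*(h^2 - 4*h) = h^2*(h - 2)*(h - 4)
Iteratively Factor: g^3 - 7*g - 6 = (g + 1)*(g^2 - g - 6) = (g - 3)*(g + 1)*(g + 2)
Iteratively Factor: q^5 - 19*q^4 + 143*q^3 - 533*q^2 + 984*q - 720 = (q - 3)*(q^4 - 16*q^3 + 95*q^2 - 248*q + 240) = (q - 5)*(q - 3)*(q^3 - 11*q^2 + 40*q - 48) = (q - 5)*(q - 3)^2*(q^2 - 8*q + 16) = (q - 5)*(q - 4)*(q - 3)^2*(q - 4)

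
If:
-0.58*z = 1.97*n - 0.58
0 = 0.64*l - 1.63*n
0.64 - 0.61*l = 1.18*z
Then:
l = 0.56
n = 0.22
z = 0.25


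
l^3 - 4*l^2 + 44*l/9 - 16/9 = (l - 2)*(l - 4/3)*(l - 2/3)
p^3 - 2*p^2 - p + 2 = (p - 2)*(p - 1)*(p + 1)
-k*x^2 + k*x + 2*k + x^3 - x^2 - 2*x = (-k + x)*(x - 2)*(x + 1)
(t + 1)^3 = t^3 + 3*t^2 + 3*t + 1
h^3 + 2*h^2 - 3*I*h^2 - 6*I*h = h*(h + 2)*(h - 3*I)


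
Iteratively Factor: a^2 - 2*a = (a - 2)*(a)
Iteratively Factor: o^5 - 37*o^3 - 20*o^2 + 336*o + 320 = (o - 5)*(o^4 + 5*o^3 - 12*o^2 - 80*o - 64) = (o - 5)*(o + 4)*(o^3 + o^2 - 16*o - 16) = (o - 5)*(o + 4)^2*(o^2 - 3*o - 4) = (o - 5)*(o + 1)*(o + 4)^2*(o - 4)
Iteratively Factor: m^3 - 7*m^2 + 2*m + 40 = (m + 2)*(m^2 - 9*m + 20) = (m - 5)*(m + 2)*(m - 4)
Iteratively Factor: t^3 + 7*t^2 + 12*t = (t)*(t^2 + 7*t + 12) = t*(t + 4)*(t + 3)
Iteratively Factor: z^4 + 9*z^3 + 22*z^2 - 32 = (z + 2)*(z^3 + 7*z^2 + 8*z - 16) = (z + 2)*(z + 4)*(z^2 + 3*z - 4) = (z - 1)*(z + 2)*(z + 4)*(z + 4)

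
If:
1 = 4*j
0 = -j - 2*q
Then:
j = 1/4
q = -1/8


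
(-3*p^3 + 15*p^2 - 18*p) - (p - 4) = -3*p^3 + 15*p^2 - 19*p + 4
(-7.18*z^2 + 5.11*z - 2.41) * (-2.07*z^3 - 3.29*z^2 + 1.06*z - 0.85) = 14.8626*z^5 + 13.0445*z^4 - 19.434*z^3 + 19.4485*z^2 - 6.8981*z + 2.0485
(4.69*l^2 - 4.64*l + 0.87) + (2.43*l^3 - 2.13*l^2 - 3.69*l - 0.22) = 2.43*l^3 + 2.56*l^2 - 8.33*l + 0.65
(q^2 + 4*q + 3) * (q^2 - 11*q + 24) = q^4 - 7*q^3 - 17*q^2 + 63*q + 72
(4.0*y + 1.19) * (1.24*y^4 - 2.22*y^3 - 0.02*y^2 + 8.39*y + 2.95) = 4.96*y^5 - 7.4044*y^4 - 2.7218*y^3 + 33.5362*y^2 + 21.7841*y + 3.5105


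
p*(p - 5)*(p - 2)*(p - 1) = p^4 - 8*p^3 + 17*p^2 - 10*p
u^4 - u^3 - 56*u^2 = u^2*(u - 8)*(u + 7)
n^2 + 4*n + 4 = (n + 2)^2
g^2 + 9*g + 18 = (g + 3)*(g + 6)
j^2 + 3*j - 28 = (j - 4)*(j + 7)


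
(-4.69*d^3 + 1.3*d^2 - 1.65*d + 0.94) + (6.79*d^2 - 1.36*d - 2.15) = -4.69*d^3 + 8.09*d^2 - 3.01*d - 1.21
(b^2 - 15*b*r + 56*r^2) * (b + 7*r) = b^3 - 8*b^2*r - 49*b*r^2 + 392*r^3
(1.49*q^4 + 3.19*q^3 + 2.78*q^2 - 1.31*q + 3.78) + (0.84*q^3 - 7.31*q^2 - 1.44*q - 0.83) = 1.49*q^4 + 4.03*q^3 - 4.53*q^2 - 2.75*q + 2.95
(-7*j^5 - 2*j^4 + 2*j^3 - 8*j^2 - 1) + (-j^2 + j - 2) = -7*j^5 - 2*j^4 + 2*j^3 - 9*j^2 + j - 3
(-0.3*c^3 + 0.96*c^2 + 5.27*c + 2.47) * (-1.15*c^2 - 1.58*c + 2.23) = 0.345*c^5 - 0.63*c^4 - 8.2463*c^3 - 9.0263*c^2 + 7.8495*c + 5.5081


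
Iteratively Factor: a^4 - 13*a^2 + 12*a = (a - 3)*(a^3 + 3*a^2 - 4*a) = (a - 3)*(a - 1)*(a^2 + 4*a) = a*(a - 3)*(a - 1)*(a + 4)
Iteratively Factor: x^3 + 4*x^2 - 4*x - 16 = (x + 4)*(x^2 - 4) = (x - 2)*(x + 4)*(x + 2)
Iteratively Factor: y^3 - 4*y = (y)*(y^2 - 4) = y*(y - 2)*(y + 2)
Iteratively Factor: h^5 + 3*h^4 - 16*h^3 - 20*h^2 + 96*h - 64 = (h - 2)*(h^4 + 5*h^3 - 6*h^2 - 32*h + 32) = (h - 2)*(h + 4)*(h^3 + h^2 - 10*h + 8) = (h - 2)^2*(h + 4)*(h^2 + 3*h - 4) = (h - 2)^2*(h - 1)*(h + 4)*(h + 4)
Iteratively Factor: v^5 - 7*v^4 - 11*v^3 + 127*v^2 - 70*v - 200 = (v + 4)*(v^4 - 11*v^3 + 33*v^2 - 5*v - 50) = (v - 5)*(v + 4)*(v^3 - 6*v^2 + 3*v + 10) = (v - 5)*(v - 2)*(v + 4)*(v^2 - 4*v - 5) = (v - 5)*(v - 2)*(v + 1)*(v + 4)*(v - 5)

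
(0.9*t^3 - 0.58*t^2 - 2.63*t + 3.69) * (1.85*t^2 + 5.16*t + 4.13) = 1.665*t^5 + 3.571*t^4 - 4.1413*t^3 - 9.1397*t^2 + 8.1785*t + 15.2397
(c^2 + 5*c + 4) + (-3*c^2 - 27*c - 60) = -2*c^2 - 22*c - 56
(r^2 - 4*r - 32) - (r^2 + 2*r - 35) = 3 - 6*r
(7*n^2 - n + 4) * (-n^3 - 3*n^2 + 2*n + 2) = -7*n^5 - 20*n^4 + 13*n^3 + 6*n + 8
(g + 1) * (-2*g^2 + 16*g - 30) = -2*g^3 + 14*g^2 - 14*g - 30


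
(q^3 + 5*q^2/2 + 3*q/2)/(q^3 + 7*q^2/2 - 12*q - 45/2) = q*(q + 1)/(q^2 + 2*q - 15)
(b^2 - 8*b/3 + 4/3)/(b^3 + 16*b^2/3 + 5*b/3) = (3*b^2 - 8*b + 4)/(b*(3*b^2 + 16*b + 5))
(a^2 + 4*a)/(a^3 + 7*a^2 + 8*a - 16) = a/(a^2 + 3*a - 4)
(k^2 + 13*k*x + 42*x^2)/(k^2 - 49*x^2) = (-k - 6*x)/(-k + 7*x)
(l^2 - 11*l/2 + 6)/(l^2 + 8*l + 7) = (l^2 - 11*l/2 + 6)/(l^2 + 8*l + 7)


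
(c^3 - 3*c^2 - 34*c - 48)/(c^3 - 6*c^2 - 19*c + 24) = (c + 2)/(c - 1)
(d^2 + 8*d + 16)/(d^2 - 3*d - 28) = (d + 4)/(d - 7)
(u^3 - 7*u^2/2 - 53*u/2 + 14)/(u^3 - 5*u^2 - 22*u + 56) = (u - 1/2)/(u - 2)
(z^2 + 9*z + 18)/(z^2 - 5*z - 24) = (z + 6)/(z - 8)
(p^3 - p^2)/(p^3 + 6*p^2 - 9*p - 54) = p^2*(p - 1)/(p^3 + 6*p^2 - 9*p - 54)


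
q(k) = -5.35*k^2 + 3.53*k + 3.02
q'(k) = 3.53 - 10.7*k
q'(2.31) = -21.19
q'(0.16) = 1.82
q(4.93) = -109.61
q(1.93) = -10.10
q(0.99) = 1.27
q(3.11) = -37.75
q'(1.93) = -17.12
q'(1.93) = -17.12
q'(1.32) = -10.59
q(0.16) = 3.45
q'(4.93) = -49.22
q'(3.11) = -29.75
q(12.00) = -725.02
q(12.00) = -725.02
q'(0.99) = -7.06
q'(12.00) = -124.87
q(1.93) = -10.10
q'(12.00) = -124.87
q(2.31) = -17.37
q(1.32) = -1.64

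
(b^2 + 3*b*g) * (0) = 0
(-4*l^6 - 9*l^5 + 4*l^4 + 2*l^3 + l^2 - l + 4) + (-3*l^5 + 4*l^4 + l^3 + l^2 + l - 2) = -4*l^6 - 12*l^5 + 8*l^4 + 3*l^3 + 2*l^2 + 2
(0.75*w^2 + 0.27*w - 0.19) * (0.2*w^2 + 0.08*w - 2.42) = 0.15*w^4 + 0.114*w^3 - 1.8314*w^2 - 0.6686*w + 0.4598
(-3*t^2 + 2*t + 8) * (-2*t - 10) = 6*t^3 + 26*t^2 - 36*t - 80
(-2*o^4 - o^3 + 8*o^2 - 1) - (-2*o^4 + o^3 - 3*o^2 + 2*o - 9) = -2*o^3 + 11*o^2 - 2*o + 8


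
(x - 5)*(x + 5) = x^2 - 25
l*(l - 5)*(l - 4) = l^3 - 9*l^2 + 20*l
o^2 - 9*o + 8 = (o - 8)*(o - 1)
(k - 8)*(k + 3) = k^2 - 5*k - 24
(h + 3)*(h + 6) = h^2 + 9*h + 18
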